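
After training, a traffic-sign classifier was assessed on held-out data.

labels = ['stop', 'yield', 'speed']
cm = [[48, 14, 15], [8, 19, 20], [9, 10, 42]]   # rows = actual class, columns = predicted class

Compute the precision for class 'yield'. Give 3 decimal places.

0.442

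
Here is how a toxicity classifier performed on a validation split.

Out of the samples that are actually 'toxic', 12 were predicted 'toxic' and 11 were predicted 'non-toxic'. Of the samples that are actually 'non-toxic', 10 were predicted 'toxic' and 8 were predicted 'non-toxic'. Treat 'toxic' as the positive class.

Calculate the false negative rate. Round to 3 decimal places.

0.478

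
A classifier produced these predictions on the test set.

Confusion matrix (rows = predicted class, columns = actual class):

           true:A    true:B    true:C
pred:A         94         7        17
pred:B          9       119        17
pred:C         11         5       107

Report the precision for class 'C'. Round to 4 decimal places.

0.8699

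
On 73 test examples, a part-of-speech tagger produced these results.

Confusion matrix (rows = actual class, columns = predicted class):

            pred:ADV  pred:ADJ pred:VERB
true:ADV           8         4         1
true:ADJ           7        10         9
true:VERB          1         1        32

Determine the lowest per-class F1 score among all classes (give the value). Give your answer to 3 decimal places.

Per-class F1 score (2·TP/(2·TP+FP+FN)):
  ADV: TP=8, FP=7+1=8, FN=4+1=5 → 16/29 = 0.5517
  ADJ: TP=10, FP=4+1=5, FN=7+9=16 → 20/41 = 0.4878
  VERB: TP=32, FP=1+9=10, FN=1+1=2 → 64/76 = 0.8421
Lowest is class 'ADJ' with F1 score = 0.488.

0.488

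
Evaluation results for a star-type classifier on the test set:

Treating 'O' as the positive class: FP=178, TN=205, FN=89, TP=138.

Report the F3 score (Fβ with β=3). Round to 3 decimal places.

Fβ = (1+β²)·TP / ((1+β²)·TP + β²·FN + FP), with β²=9
= 10·138 / (10·138 + 9·89 + 178) = 0.585

0.585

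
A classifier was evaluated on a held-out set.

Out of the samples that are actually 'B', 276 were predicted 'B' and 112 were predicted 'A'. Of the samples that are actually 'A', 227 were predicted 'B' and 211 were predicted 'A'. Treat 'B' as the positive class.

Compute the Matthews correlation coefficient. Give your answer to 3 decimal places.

0.197

MCC = (TP·TN − FP·FN) / √((TP+FP)(TP+FN)(TN+FP)(TN+FN))
Numerator = 276·211 − 227·112 = 32812
Denominator = √(503·388·438·323) = √27610631736 = 166164.4719
MCC = 32812 / 166164.4719 = 0.197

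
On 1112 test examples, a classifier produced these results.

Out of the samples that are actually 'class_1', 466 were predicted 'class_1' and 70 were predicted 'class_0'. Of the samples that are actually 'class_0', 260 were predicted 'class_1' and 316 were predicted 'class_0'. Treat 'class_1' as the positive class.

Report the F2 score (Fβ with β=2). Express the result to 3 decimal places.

Fβ = (1+β²)·TP / ((1+β²)·TP + β²·FN + FP), with β²=4
= 5·466 / (5·466 + 4·70 + 260) = 0.812

0.812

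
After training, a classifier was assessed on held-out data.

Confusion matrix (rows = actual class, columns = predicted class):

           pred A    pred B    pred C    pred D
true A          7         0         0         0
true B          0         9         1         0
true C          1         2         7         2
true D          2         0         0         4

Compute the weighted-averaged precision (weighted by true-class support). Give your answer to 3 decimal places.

Per-class precision (TP/(TP+FP)):
  A: TP=7, FP=0+1+2=3 → 7/10 = 0.7000
  B: TP=9, FP=0+2+0=2 → 9/11 = 0.8182
  C: TP=7, FP=0+1+0=1 → 7/8 = 0.8750
  D: TP=4, FP=0+0+2=2 → 4/6 = 0.6667
Weighted-precision = Σ (supportᵢ/N)·precisionᵢ with N=35: (7/35)·0.7000 + (10/35)·0.8182 + (12/35)·0.8750 + (6/35)·0.6667 = 0.788

0.788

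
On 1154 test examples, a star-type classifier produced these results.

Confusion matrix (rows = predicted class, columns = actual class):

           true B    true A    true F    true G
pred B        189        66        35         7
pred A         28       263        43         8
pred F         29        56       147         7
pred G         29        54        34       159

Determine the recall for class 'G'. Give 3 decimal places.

One-vs-rest for 'G': TP = diagonal; FP = other classes predicted 'G'; FN = 'G' predicted as other.
recall = TP/(TP+FN).
G: TP=159, FN=7+8+7=22 → 159/181 = 0.8785

0.878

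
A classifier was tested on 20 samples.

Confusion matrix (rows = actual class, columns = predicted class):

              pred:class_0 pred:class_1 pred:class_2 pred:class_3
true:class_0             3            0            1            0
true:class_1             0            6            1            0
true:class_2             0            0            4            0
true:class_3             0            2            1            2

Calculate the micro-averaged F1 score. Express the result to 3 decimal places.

0.750

Micro-averaging pools counts across classes: ΣTP=15, ΣFP=5, ΣFN=5.
Micro-F1 score = 2·TP/(2·TP+FP+FN) on pooled counts = 0.750 (equals overall accuracy in single-label multiclass).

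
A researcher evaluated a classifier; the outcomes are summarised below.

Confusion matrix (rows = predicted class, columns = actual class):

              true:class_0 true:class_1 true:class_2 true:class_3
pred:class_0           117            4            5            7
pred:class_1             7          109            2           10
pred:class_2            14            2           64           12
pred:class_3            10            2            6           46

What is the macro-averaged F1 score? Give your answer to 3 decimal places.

Per-class F1 score (2·TP/(2·TP+FP+FN)):
  class_0: TP=117, FP=4+5+7=16, FN=7+14+10=31 → 234/281 = 0.8327
  class_1: TP=109, FP=7+2+10=19, FN=4+2+2=8 → 218/245 = 0.8898
  class_2: TP=64, FP=14+2+12=28, FN=5+2+6=13 → 128/169 = 0.7574
  class_3: TP=46, FP=10+2+6=18, FN=7+10+12=29 → 92/139 = 0.6619
Macro-F1 score = mean = (0.8327 + 0.8898 + 0.7574 + 0.6619) / 4 = 0.785

0.785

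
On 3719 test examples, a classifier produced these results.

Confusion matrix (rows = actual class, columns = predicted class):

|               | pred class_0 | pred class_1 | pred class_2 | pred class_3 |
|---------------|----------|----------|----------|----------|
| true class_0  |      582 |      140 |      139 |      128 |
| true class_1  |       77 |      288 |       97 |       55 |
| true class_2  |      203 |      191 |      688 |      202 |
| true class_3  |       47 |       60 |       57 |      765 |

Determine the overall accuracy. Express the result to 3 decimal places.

Accuracy = trace / total = (582+288+688+765=2323) / 3719 = 2323/3719 = 0.625

0.625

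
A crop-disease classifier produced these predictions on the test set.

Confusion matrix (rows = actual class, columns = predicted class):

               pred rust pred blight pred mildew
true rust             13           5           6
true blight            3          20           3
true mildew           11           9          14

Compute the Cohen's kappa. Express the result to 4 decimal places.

0.3446

Observed agreement pₒ = trace/N = 47/84 = 0.55952
Expected agreement pₑ = Σ (rowᵢ·colᵢ)/N² = (24·27 + 26·34 + 34·23)/84² = 0.32795
κ = (pₒ − pₑ)/(1 − pₑ) = (0.55952 − 0.32795)/(1 − 0.32795) = 0.3446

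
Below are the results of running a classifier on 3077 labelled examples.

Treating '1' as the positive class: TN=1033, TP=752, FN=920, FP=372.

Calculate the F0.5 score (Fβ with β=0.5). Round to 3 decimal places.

Fβ = (1+β²)·TP / ((1+β²)·TP + β²·FN + FP), with β²=1/4
= 1.25·752 / (1.25·752 + 0.25·920 + 372) = 0.610

0.610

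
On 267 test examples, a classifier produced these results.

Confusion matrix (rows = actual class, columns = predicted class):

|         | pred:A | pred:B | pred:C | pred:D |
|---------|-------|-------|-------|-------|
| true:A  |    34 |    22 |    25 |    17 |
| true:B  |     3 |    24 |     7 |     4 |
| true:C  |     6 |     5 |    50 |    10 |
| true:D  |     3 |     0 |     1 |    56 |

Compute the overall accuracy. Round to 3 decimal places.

0.614

Accuracy = trace / total = (34+24+50+56=164) / 267 = 164/267 = 0.614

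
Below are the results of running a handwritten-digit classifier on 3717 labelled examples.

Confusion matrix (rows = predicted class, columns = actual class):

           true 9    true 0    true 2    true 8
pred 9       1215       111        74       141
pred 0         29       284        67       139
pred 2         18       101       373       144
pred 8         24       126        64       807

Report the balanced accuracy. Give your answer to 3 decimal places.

0.676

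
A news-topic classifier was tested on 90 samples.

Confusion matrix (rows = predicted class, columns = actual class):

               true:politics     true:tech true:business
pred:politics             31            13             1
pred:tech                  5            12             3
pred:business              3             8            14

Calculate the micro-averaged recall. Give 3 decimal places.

Micro-averaging pools counts across classes: ΣTP=57, ΣFP=33, ΣFN=33.
Micro-recall = TP/(TP+FN) on pooled counts = 0.633 (equals overall accuracy in single-label multiclass).

0.633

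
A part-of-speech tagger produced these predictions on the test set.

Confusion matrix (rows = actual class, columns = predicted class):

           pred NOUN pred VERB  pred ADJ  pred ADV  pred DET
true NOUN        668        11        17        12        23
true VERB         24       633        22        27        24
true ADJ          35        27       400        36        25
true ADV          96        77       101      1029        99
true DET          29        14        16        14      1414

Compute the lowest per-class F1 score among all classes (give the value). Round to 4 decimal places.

Per-class F1 score (2·TP/(2·TP+FP+FN)):
  NOUN: TP=668, FP=24+35+96+29=184, FN=11+17+12+23=63 → 1336/1583 = 0.84397
  VERB: TP=633, FP=11+27+77+14=129, FN=24+22+27+24=97 → 1266/1492 = 0.84853
  ADJ: TP=400, FP=17+22+101+16=156, FN=35+27+36+25=123 → 800/1079 = 0.74143
  ADV: TP=1029, FP=12+27+36+14=89, FN=96+77+101+99=373 → 2058/2520 = 0.81667
  DET: TP=1414, FP=23+24+25+99=171, FN=29+14+16+14=73 → 2828/3072 = 0.92057
Lowest is class 'ADJ' with F1 score = 0.7414.

0.7414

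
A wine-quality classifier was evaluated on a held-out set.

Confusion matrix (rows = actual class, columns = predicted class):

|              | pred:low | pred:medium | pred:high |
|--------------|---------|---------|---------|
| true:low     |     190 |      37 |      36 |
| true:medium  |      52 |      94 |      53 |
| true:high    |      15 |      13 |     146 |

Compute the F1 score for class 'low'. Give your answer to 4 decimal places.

0.7308

One-vs-rest for 'low': TP = diagonal; FP = other classes predicted 'low'; FN = 'low' predicted as other.
F1 score = 2·TP/(2·TP+FP+FN).
low: TP=190, FP=52+15=67, FN=37+36=73 → 380/520 = 0.73077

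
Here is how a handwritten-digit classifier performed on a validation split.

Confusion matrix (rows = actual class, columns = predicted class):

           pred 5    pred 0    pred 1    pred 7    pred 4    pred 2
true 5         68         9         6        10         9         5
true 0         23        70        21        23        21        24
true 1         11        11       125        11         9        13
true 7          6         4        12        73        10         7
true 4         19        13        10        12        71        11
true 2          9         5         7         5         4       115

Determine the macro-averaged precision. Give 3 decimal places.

Per-class precision (TP/(TP+FP)):
  5: TP=68, FP=23+11+6+19+9=68 → 68/136 = 0.5000
  0: TP=70, FP=9+11+4+13+5=42 → 70/112 = 0.6250
  1: TP=125, FP=6+21+12+10+7=56 → 125/181 = 0.6906
  7: TP=73, FP=10+23+11+12+5=61 → 73/134 = 0.5448
  4: TP=71, FP=9+21+9+10+4=53 → 71/124 = 0.5726
  2: TP=115, FP=5+24+13+7+11=60 → 115/175 = 0.6571
Macro-precision = mean = (0.5000 + 0.6250 + 0.6906 + 0.5448 + 0.5726 + 0.6571) / 6 = 0.598

0.598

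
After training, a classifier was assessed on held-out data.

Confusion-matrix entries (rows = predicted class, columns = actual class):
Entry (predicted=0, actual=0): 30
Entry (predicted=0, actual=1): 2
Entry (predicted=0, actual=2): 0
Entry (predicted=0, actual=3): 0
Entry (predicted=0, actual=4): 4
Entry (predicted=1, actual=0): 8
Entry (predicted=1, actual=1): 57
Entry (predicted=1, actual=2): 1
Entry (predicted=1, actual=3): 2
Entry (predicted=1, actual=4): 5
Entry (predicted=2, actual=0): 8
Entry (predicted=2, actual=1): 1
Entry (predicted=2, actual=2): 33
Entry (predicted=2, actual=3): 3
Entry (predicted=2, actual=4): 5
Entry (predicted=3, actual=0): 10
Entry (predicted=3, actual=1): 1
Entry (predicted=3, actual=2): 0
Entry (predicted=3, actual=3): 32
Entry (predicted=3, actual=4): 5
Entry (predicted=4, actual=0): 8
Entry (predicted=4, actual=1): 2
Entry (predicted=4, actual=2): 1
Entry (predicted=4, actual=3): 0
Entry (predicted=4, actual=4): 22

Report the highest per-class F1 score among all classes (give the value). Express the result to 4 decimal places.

Per-class F1 score (2·TP/(2·TP+FP+FN)):
  0: TP=30, FP=2+0+0+4=6, FN=8+8+10+8=34 → 60/100 = 0.60000
  1: TP=57, FP=8+1+2+5=16, FN=2+1+1+2=6 → 114/136 = 0.83824
  2: TP=33, FP=8+1+3+5=17, FN=0+1+0+1=2 → 66/85 = 0.77647
  3: TP=32, FP=10+1+0+5=16, FN=0+2+3+0=5 → 64/85 = 0.75294
  4: TP=22, FP=8+2+1+0=11, FN=4+5+5+5=19 → 44/74 = 0.59459
Highest is class '1' with F1 score = 0.8382.

0.8382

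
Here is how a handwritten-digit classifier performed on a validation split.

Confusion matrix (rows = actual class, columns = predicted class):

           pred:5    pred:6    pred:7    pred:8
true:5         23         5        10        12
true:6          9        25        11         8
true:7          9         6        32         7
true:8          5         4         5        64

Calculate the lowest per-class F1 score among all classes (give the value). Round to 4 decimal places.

0.4792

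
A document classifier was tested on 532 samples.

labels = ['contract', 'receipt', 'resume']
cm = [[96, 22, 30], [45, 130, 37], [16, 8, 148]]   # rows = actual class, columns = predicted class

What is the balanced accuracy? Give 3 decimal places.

0.707

Balanced accuracy = mean of per-class recall.
  contract: recall = 96/148 = 0.6486
  receipt: recall = 130/212 = 0.6132
  resume: recall = 148/172 = 0.8605
Mean = (0.6486 + 0.6132 + 0.8605) / 3 = 0.707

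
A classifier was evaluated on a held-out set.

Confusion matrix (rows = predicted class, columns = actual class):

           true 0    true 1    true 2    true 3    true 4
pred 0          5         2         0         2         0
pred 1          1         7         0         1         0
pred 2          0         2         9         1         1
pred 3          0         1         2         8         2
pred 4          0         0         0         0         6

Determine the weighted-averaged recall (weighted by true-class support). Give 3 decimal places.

0.700

Per-class recall (TP/(TP+FN)):
  0: TP=5, FN=1+0+0+0=1 → 5/6 = 0.8333
  1: TP=7, FN=2+2+1+0=5 → 7/12 = 0.5833
  2: TP=9, FN=0+0+2+0=2 → 9/11 = 0.8182
  3: TP=8, FN=2+1+1+0=4 → 8/12 = 0.6667
  4: TP=6, FN=0+0+1+2=3 → 6/9 = 0.6667
Weighted-recall = Σ (supportᵢ/N)·recallᵢ with N=50: (6/50)·0.8333 + (12/50)·0.5833 + (11/50)·0.8182 + (12/50)·0.6667 + (9/50)·0.6667 = 0.700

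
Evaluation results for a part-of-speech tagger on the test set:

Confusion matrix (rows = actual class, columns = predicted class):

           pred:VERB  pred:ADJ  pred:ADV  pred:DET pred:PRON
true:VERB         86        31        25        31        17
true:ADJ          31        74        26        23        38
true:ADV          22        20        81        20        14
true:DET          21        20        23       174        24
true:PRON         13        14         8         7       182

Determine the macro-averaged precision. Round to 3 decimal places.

Per-class precision (TP/(TP+FP)):
  VERB: TP=86, FP=31+22+21+13=87 → 86/173 = 0.4971
  ADJ: TP=74, FP=31+20+20+14=85 → 74/159 = 0.4654
  ADV: TP=81, FP=25+26+23+8=82 → 81/163 = 0.4969
  DET: TP=174, FP=31+23+20+7=81 → 174/255 = 0.6824
  PRON: TP=182, FP=17+38+14+24=93 → 182/275 = 0.6618
Macro-precision = mean = (0.4971 + 0.4654 + 0.4969 + 0.6824 + 0.6618) / 5 = 0.561

0.561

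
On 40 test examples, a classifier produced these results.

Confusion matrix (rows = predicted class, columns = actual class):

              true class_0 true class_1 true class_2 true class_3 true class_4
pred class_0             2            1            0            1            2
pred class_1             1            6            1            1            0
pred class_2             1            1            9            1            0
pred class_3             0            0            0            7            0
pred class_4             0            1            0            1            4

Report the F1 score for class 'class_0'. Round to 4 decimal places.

0.4000

Take TP from the diagonal, FP from the rest of the 'class_0' prediction marginal, FN from the rest of the 'class_0' actual marginal.
F1 score = 2·TP/(2·TP+FP+FN).
class_0: TP=2, FP=1+0+1+2=4, FN=1+1+0+0=2 → 4/10 = 0.40000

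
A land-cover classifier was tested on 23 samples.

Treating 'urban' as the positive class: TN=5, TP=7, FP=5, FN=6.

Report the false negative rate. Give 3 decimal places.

0.462

FNR = FN/(FN+TP) = 6/(6+7) = 0.462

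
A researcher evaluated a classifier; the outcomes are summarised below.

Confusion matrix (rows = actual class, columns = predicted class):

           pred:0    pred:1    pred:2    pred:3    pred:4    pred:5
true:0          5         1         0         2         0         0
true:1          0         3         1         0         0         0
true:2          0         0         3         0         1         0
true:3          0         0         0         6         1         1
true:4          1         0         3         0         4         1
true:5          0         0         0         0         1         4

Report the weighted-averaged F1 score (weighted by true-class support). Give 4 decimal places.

0.6587

Per-class F1 score (2·TP/(2·TP+FP+FN)):
  0: TP=5, FP=0+0+0+1+0=1, FN=1+0+2+0+0=3 → 10/14 = 0.71429
  1: TP=3, FP=1+0+0+0+0=1, FN=0+1+0+0+0=1 → 6/8 = 0.75000
  2: TP=3, FP=0+1+0+3+0=4, FN=0+0+0+1+0=1 → 6/11 = 0.54545
  3: TP=6, FP=2+0+0+0+0=2, FN=0+0+0+1+1=2 → 12/16 = 0.75000
  4: TP=4, FP=0+0+1+1+1=3, FN=1+0+3+0+1=5 → 8/16 = 0.50000
  5: TP=4, FP=0+0+0+1+1=2, FN=0+0+0+0+1=1 → 8/11 = 0.72727
Weighted-F1 score = Σ (supportᵢ/N)·F1 scoreᵢ with N=38: (8/38)·0.71429 + (4/38)·0.75000 + (4/38)·0.54545 + (8/38)·0.75000 + (9/38)·0.50000 + (5/38)·0.72727 = 0.6587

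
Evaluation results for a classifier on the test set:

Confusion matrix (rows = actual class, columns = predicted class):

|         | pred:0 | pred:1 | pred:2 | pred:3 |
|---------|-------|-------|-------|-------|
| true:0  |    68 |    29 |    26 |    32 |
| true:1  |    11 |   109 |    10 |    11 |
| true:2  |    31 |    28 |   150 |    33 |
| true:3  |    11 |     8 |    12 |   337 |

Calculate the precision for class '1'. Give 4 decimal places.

One-vs-rest for '1': TP = diagonal; FP = other classes predicted '1'; FN = '1' predicted as other.
precision = TP/(TP+FP).
1: TP=109, FP=29+28+8=65 → 109/174 = 0.62644

0.6264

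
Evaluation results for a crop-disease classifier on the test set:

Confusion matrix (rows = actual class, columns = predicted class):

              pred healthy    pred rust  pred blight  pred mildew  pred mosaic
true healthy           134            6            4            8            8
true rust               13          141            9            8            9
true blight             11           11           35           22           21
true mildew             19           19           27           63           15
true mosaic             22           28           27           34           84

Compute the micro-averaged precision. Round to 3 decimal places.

Micro-averaging pools counts across classes: ΣTP=457, ΣFP=321, ΣFN=321.
Micro-precision = TP/(TP+FP) on pooled counts = 0.587 (equals overall accuracy in single-label multiclass).

0.587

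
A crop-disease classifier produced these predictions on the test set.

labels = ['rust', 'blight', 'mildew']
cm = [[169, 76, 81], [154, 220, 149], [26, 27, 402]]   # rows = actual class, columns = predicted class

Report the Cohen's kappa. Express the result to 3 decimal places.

Observed agreement pₒ = trace/N = 791/1304 = 0.6066
Expected agreement pₑ = Σ (rowᵢ·colᵢ)/N² = (326·349 + 523·323 + 455·632)/1304² = 0.3354
κ = (pₒ − pₑ)/(1 − pₑ) = (0.6066 − 0.3354)/(1 − 0.3354) = 0.408

0.408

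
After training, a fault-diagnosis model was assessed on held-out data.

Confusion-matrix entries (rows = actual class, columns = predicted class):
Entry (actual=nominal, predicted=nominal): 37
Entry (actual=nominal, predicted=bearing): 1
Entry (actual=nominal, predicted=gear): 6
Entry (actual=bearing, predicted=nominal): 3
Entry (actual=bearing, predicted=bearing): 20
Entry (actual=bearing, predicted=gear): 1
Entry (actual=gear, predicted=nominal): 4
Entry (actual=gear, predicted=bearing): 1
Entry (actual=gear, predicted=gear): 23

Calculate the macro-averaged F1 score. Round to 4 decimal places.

0.8345

Per-class F1 score (2·TP/(2·TP+FP+FN)):
  nominal: TP=37, FP=3+4=7, FN=1+6=7 → 74/88 = 0.84091
  bearing: TP=20, FP=1+1=2, FN=3+1=4 → 40/46 = 0.86957
  gear: TP=23, FP=6+1=7, FN=4+1=5 → 46/58 = 0.79310
Macro-F1 score = mean = (0.84091 + 0.86957 + 0.79310) / 3 = 0.8345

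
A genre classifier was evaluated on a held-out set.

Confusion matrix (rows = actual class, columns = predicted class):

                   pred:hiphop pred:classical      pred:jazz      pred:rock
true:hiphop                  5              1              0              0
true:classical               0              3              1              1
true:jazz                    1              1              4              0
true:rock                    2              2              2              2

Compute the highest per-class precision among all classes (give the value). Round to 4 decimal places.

0.6667

Per-class precision (TP/(TP+FP)):
  hiphop: TP=5, FP=0+1+2=3 → 5/8 = 0.62500
  classical: TP=3, FP=1+1+2=4 → 3/7 = 0.42857
  jazz: TP=4, FP=0+1+2=3 → 4/7 = 0.57143
  rock: TP=2, FP=0+1+0=1 → 2/3 = 0.66667
Highest is class 'rock' with precision = 0.6667.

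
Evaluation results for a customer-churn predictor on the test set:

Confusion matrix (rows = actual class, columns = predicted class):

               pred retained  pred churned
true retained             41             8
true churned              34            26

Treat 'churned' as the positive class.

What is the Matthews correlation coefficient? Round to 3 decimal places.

0.290

MCC = (TP·TN − FP·FN) / √((TP+FP)(TP+FN)(TN+FP)(TN+FN))
Numerator = 26·41 − 8·34 = 794
Denominator = √(34·60·49·75) = √7497000 = 2738.0650
MCC = 794 / 2738.0650 = 0.290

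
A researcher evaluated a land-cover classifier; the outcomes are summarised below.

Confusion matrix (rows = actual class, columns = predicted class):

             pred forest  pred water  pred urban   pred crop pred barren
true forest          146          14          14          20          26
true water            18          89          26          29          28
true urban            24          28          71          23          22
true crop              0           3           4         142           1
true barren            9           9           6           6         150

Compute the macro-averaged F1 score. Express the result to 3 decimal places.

0.646

Per-class F1 score (2·TP/(2·TP+FP+FN)):
  forest: TP=146, FP=18+24+0+9=51, FN=14+14+20+26=74 → 292/417 = 0.7002
  water: TP=89, FP=14+28+3+9=54, FN=18+26+29+28=101 → 178/333 = 0.5345
  urban: TP=71, FP=14+26+4+6=50, FN=24+28+23+22=97 → 142/289 = 0.4913
  crop: TP=142, FP=20+29+23+6=78, FN=0+3+4+1=8 → 284/370 = 0.7676
  barren: TP=150, FP=26+28+22+1=77, FN=9+9+6+6=30 → 300/407 = 0.7371
Macro-F1 score = mean = (0.7002 + 0.5345 + 0.4913 + 0.7676 + 0.7371) / 5 = 0.646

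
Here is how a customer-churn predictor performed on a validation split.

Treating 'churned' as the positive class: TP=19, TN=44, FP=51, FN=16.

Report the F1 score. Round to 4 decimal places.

0.3619

Precision = TP/(TP+FP) = 19/70 = 0.2714
Recall = TP/(TP+FN) = 19/35 = 0.5429
F1 = 2·TP/(2·TP+FP+FN) = 38/105 = 0.3619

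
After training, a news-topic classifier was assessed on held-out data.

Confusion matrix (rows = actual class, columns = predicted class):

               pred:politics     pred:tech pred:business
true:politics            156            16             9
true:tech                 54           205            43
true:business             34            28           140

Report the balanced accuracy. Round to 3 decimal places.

0.745

Balanced accuracy = mean of per-class recall.
  politics: recall = 156/181 = 0.8619
  tech: recall = 205/302 = 0.6788
  business: recall = 140/202 = 0.6931
Mean = (0.8619 + 0.6788 + 0.6931) / 3 = 0.745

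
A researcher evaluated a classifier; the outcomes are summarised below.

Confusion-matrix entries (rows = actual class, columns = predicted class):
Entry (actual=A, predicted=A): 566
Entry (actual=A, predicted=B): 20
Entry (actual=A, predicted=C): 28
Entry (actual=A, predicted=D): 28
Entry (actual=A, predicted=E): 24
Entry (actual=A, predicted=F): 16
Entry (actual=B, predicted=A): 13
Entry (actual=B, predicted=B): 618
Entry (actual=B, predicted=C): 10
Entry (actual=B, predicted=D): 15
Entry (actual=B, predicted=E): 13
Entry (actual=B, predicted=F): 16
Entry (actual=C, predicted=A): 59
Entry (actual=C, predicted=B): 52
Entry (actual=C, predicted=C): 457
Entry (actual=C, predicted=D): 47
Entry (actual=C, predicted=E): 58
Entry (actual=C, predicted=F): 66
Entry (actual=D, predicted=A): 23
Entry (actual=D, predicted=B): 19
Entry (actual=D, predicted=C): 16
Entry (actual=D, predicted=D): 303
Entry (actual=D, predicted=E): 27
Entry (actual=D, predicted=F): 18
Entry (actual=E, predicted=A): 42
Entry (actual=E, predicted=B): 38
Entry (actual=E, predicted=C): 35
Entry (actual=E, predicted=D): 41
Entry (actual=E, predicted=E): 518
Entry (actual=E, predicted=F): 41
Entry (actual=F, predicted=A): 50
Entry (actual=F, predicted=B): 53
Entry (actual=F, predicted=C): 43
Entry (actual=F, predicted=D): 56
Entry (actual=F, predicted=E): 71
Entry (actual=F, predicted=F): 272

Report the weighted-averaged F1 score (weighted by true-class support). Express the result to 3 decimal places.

0.720

Per-class F1 score (2·TP/(2·TP+FP+FN)):
  A: TP=566, FP=13+59+23+42+50=187, FN=20+28+28+24+16=116 → 1132/1435 = 0.7889
  B: TP=618, FP=20+52+19+38+53=182, FN=13+10+15+13+16=67 → 1236/1485 = 0.8323
  C: TP=457, FP=28+10+16+35+43=132, FN=59+52+47+58+66=282 → 914/1328 = 0.6883
  D: TP=303, FP=28+15+47+41+56=187, FN=23+19+16+27+18=103 → 606/896 = 0.6763
  E: TP=518, FP=24+13+58+27+71=193, FN=42+38+35+41+41=197 → 1036/1426 = 0.7265
  F: TP=272, FP=16+16+66+18+41=157, FN=50+53+43+56+71=273 → 544/974 = 0.5585
Weighted-F1 score = Σ (supportᵢ/N)·F1 scoreᵢ with N=3772: (682/3772)·0.7889 + (685/3772)·0.8323 + (739/3772)·0.6883 + (406/3772)·0.6763 + (715/3772)·0.7265 + (545/3772)·0.5585 = 0.720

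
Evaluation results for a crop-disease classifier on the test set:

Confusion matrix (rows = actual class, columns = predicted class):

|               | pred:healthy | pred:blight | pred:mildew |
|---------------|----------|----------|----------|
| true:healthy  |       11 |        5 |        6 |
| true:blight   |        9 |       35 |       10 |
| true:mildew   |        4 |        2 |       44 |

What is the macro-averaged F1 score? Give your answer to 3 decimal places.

0.669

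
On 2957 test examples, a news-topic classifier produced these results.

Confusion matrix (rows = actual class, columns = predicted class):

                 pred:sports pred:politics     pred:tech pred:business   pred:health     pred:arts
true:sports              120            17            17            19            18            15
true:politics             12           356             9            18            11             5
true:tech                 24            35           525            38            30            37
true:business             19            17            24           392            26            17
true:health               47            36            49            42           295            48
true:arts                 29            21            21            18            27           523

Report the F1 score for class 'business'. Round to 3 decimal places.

0.767

Treat 'business' as positive and all other classes as negative.
F1 score = 2·TP/(2·TP+FP+FN).
business: TP=392, FP=19+18+38+42+18=135, FN=19+17+24+26+17=103 → 784/1022 = 0.7671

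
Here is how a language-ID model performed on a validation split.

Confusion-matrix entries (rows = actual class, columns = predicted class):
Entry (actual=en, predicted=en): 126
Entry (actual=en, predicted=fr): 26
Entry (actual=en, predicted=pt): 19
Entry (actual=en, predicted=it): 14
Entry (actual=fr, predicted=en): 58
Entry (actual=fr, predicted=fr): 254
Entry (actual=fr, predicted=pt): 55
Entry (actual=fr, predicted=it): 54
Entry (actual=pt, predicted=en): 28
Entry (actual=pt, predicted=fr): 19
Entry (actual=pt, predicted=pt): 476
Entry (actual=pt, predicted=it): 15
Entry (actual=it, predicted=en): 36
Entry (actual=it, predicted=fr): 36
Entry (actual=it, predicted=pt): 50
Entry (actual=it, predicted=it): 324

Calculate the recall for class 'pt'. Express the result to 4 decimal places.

One-vs-rest for 'pt': TP = diagonal; FP = other classes predicted 'pt'; FN = 'pt' predicted as other.
recall = TP/(TP+FN).
pt: TP=476, FN=28+19+15=62 → 476/538 = 0.88476

0.8848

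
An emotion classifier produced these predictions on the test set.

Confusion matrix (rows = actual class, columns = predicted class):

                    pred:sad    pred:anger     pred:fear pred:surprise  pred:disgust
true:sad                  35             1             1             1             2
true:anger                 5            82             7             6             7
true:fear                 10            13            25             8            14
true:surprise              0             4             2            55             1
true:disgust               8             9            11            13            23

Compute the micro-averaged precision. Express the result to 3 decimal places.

0.641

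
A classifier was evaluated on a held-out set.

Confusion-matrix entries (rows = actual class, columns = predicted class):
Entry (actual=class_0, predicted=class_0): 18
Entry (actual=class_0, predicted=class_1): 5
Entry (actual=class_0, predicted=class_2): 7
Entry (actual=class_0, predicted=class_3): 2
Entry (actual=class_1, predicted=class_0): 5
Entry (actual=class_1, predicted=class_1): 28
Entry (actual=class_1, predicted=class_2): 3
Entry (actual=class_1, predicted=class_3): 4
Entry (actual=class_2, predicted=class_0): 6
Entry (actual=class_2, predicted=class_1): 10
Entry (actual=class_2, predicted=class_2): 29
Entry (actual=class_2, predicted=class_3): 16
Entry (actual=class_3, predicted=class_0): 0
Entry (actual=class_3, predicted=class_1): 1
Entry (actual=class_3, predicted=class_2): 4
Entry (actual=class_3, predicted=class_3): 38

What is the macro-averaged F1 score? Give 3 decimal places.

0.638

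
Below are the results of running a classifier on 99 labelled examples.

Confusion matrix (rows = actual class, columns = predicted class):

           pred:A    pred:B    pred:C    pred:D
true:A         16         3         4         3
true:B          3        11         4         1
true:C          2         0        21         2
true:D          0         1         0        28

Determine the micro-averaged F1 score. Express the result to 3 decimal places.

0.768

Micro-averaging pools counts across classes: ΣTP=76, ΣFP=23, ΣFN=23.
Micro-F1 score = 2·TP/(2·TP+FP+FN) on pooled counts = 0.768 (equals overall accuracy in single-label multiclass).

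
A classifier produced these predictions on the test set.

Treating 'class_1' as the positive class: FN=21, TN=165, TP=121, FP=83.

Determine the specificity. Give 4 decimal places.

0.6653

Specificity = TN/(TN+FP) = 165/(165+83) = 0.6653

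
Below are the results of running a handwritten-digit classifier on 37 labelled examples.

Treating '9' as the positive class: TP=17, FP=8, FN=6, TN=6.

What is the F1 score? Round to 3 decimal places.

Precision = TP/(TP+FP) = 17/25 = 0.6800
Recall = TP/(TP+FN) = 17/23 = 0.7391
F1 = 2·TP/(2·TP+FP+FN) = 34/48 = 0.708

0.708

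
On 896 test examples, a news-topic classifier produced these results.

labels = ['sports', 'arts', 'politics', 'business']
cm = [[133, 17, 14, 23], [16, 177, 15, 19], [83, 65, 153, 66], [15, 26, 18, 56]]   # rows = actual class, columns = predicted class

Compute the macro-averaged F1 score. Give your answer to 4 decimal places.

Per-class F1 score (2·TP/(2·TP+FP+FN)):
  sports: TP=133, FP=16+83+15=114, FN=17+14+23=54 → 266/434 = 0.61290
  arts: TP=177, FP=17+65+26=108, FN=16+15+19=50 → 354/512 = 0.69141
  politics: TP=153, FP=14+15+18=47, FN=83+65+66=214 → 306/567 = 0.53968
  business: TP=56, FP=23+19+66=108, FN=15+26+18=59 → 112/279 = 0.40143
Macro-F1 score = mean = (0.61290 + 0.69141 + 0.53968 + 0.40143) / 4 = 0.5614

0.5614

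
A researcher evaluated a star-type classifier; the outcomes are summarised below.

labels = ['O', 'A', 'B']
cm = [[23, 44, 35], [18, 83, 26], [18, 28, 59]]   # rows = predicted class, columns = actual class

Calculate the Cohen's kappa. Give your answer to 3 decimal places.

Observed agreement pₒ = trace/N = 165/334 = 0.4940
Expected agreement pₑ = Σ (rowᵢ·colᵢ)/N² = (59·102 + 155·127 + 120·105)/334² = 0.3434
κ = (pₒ − pₑ)/(1 − pₑ) = (0.4940 − 0.3434)/(1 − 0.3434) = 0.229

0.229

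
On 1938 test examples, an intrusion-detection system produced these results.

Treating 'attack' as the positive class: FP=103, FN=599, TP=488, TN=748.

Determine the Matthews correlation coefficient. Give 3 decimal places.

MCC = (TP·TN − FP·FN) / √((TP+FP)(TP+FN)(TN+FP)(TN+FN))
Numerator = 488·748 − 103·599 = 303327
Denominator = √(591·1087·851·1347) = √736400679849 = 858137.9142
MCC = 303327 / 858137.9142 = 0.353

0.353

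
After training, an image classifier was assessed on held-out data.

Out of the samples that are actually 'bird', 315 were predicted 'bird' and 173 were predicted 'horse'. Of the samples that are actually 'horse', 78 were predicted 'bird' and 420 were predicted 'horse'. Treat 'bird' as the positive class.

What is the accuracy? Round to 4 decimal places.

0.7454

Accuracy = (TP+TN)/N = (315+420)/986 = 0.7454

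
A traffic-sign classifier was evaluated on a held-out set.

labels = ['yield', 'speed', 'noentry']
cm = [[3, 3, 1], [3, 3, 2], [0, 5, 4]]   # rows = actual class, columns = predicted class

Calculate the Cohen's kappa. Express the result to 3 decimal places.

0.123

Observed agreement pₒ = trace/N = 10/24 = 0.4167
Expected agreement pₑ = Σ (rowᵢ·colᵢ)/N² = (7·6 + 8·11 + 9·7)/24² = 0.3351
κ = (pₒ − pₑ)/(1 − pₑ) = (0.4167 − 0.3351)/(1 − 0.3351) = 0.123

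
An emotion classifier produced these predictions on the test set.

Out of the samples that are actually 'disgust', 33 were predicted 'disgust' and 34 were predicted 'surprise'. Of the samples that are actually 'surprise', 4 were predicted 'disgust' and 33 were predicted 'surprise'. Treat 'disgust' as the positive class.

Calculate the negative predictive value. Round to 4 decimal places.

NPV = TN/(TN+FN) = 33/(33+34) = 0.4925

0.4925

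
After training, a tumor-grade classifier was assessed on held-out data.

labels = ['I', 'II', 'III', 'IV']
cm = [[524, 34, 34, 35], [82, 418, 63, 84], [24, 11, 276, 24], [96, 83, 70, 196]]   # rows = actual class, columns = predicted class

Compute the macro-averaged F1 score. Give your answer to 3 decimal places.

0.671

Per-class F1 score (2·TP/(2·TP+FP+FN)):
  I: TP=524, FP=82+24+96=202, FN=34+34+35=103 → 1048/1353 = 0.7746
  II: TP=418, FP=34+11+83=128, FN=82+63+84=229 → 836/1193 = 0.7008
  III: TP=276, FP=34+63+70=167, FN=24+11+24=59 → 552/778 = 0.7095
  IV: TP=196, FP=35+84+24=143, FN=96+83+70=249 → 392/784 = 0.5000
Macro-F1 score = mean = (0.7746 + 0.7008 + 0.7095 + 0.5000) / 4 = 0.671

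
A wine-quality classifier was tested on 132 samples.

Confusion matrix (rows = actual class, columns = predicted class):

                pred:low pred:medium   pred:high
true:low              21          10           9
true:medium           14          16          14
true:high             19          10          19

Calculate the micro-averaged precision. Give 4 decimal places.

0.4242

Micro-averaging pools counts across classes: ΣTP=56, ΣFP=76, ΣFN=76.
Micro-precision = TP/(TP+FP) on pooled counts = 0.4242 (equals overall accuracy in single-label multiclass).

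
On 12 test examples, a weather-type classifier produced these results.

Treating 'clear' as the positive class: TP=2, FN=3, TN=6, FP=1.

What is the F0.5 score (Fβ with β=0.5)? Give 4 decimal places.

0.5882

Fβ = (1+β²)·TP / ((1+β²)·TP + β²·FN + FP), with β²=1/4
= 1.25·2 / (1.25·2 + 0.25·3 + 1) = 0.5882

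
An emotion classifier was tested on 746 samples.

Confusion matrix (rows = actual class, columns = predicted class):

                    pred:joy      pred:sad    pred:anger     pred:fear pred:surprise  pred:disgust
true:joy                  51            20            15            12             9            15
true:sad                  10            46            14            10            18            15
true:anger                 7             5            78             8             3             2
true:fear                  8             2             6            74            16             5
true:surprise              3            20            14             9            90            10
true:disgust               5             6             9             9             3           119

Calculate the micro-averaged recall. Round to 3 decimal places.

Micro-averaging pools counts across classes: ΣTP=458, ΣFP=288, ΣFN=288.
Micro-recall = TP/(TP+FN) on pooled counts = 0.614 (equals overall accuracy in single-label multiclass).

0.614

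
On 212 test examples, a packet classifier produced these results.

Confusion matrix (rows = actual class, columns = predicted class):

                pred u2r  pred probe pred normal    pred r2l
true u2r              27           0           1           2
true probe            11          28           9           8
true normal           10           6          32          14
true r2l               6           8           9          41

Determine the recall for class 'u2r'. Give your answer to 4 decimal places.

0.9000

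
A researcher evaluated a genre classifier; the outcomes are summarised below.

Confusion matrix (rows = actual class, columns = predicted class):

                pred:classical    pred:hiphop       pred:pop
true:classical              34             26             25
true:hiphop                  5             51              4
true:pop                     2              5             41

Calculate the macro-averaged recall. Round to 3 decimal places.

Per-class recall (TP/(TP+FN)):
  classical: TP=34, FN=26+25=51 → 34/85 = 0.4000
  hiphop: TP=51, FN=5+4=9 → 51/60 = 0.8500
  pop: TP=41, FN=2+5=7 → 41/48 = 0.8542
Macro-recall = mean = (0.4000 + 0.8500 + 0.8542) / 3 = 0.701

0.701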